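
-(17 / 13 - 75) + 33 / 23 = 22463 / 299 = 75.13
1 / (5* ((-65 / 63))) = -63 / 325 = -0.19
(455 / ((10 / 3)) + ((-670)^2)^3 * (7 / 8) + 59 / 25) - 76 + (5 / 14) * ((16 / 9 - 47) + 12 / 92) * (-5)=5734496064626054137957 / 72450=79151084397875143.38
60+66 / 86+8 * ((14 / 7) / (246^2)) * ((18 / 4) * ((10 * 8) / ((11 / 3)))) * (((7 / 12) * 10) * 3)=48678183 / 795113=61.22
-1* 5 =-5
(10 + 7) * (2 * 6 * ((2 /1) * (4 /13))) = 1632 /13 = 125.54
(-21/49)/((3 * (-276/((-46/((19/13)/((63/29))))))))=-39/1102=-0.04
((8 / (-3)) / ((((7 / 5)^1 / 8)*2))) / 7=-1.09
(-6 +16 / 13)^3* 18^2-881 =-79153829 / 2197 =-36028.14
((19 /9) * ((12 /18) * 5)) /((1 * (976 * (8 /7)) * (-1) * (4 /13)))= -0.02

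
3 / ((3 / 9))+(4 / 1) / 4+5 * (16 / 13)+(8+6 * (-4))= 2 / 13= 0.15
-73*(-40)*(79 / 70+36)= 758908 / 7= 108415.43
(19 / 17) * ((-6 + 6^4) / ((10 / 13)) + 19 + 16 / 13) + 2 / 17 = 419242 / 221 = 1897.02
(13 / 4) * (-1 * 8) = -26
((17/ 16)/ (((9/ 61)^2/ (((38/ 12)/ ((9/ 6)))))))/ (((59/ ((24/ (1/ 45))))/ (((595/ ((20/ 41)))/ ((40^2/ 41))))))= 240423473437/ 4078080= 58955.07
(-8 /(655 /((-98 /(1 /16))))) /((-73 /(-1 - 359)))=903168 /9563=94.44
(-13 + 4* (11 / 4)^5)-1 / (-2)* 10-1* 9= 156699 / 256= 612.11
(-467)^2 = 218089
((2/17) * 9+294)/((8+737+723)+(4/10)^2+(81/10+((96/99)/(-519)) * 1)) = 4295451600/21491292067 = 0.20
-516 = -516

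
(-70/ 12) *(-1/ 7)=5/ 6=0.83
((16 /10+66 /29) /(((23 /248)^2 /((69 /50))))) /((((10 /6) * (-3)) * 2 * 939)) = -8641312 /130481875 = -0.07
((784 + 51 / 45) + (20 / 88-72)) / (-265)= -235409 / 87450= -2.69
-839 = -839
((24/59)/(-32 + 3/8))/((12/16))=-256/14927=-0.02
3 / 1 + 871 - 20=854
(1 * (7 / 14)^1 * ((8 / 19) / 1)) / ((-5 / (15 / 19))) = -12 / 361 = -0.03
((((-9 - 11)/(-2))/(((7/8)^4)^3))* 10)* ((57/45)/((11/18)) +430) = 32660992903086080/152254159211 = 214516.26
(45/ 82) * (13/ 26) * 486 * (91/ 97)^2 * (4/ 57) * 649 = 5345.32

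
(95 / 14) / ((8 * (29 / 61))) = 5795 / 3248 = 1.78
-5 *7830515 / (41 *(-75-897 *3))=39152575 / 113406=345.24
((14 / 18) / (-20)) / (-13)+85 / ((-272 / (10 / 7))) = -14527 / 32760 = -0.44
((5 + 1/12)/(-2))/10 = -61/240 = -0.25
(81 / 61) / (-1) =-81 / 61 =-1.33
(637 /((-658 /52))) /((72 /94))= -1183 /18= -65.72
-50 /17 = -2.94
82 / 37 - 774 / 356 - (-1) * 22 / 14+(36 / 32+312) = 58040295 / 184408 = 314.74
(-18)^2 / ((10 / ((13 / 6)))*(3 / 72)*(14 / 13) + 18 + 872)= 54756 / 150445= 0.36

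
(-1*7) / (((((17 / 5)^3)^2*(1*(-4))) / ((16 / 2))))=218750 / 24137569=0.01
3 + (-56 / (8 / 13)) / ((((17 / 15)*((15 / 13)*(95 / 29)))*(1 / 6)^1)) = -200997 / 1615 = -124.46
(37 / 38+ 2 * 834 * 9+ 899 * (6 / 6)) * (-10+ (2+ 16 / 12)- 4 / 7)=-2418620 / 21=-115172.38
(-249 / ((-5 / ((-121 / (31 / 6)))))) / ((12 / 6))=-90387 / 155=-583.14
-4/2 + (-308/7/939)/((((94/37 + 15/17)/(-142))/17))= 62766530/2021667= 31.05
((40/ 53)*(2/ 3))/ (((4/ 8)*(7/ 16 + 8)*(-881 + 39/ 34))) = -17408/ 128425095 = -0.00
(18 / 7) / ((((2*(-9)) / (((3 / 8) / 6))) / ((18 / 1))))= -9 / 56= -0.16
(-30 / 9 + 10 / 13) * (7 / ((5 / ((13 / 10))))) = -4.67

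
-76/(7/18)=-1368/7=-195.43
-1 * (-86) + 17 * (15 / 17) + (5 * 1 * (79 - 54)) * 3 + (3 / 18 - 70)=2437 / 6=406.17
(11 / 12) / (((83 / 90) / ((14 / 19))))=1155 / 1577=0.73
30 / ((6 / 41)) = 205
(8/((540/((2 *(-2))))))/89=-8/12015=-0.00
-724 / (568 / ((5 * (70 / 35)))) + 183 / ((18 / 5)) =16225 / 426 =38.09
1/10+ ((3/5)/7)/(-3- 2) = 29/350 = 0.08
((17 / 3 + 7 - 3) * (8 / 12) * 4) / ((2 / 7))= 812 / 9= 90.22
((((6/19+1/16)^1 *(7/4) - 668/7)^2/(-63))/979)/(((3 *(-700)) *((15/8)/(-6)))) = -650689062409/2932619969664000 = -0.00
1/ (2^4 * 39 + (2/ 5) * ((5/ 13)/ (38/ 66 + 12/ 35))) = 13793/ 8609142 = 0.00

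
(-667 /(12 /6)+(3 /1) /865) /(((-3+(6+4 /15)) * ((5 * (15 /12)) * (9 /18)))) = -6923388 /211925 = -32.67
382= 382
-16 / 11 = -1.45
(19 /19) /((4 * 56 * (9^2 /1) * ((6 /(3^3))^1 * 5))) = 1 /20160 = 0.00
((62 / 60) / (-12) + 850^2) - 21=260092409 / 360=722478.91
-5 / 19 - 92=-1753 / 19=-92.26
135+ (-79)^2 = 6376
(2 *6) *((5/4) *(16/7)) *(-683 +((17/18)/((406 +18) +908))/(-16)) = -1310048725/55944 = -23417.14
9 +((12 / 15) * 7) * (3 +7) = 65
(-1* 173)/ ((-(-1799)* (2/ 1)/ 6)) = -519/ 1799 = -0.29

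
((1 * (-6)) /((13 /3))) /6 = -3 /13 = -0.23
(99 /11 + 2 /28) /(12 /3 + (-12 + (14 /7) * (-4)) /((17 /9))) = -2159 /1568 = -1.38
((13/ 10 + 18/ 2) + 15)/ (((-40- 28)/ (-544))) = 1012/ 5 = 202.40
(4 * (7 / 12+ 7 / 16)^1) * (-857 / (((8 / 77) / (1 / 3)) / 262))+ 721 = -423479567 / 144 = -2940830.33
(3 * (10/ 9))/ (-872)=-5/ 1308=-0.00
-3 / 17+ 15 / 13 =216 / 221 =0.98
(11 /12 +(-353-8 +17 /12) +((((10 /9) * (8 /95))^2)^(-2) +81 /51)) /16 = 42413364035 /53477376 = 793.11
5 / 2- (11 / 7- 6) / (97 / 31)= 5317 / 1358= 3.92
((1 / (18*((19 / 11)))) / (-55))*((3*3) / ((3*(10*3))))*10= -1 / 1710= -0.00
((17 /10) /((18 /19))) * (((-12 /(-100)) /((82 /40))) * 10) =646 /615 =1.05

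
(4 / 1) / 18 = 2 / 9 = 0.22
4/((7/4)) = 16/7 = 2.29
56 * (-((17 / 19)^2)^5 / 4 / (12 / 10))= -70559786515715 / 18393198773403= -3.84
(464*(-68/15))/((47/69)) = -725696/235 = -3088.07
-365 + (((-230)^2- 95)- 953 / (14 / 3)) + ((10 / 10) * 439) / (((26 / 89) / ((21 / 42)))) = 19287323 / 364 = 52987.15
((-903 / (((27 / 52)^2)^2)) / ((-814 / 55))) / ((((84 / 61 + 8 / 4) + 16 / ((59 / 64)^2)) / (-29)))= -16940325051657280 / 15451375508649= -1096.36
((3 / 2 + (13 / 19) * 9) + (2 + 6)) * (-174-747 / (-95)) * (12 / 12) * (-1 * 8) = 7512708 / 361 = 20810.83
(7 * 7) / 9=49 / 9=5.44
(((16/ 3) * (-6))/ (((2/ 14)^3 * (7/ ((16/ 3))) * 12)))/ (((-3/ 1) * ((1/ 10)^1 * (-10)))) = -232.30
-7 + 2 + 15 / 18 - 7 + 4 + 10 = 17 / 6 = 2.83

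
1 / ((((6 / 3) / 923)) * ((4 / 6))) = 2769 / 4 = 692.25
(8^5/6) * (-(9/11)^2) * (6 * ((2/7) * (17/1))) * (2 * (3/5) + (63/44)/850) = -29822017536/232925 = -128032.70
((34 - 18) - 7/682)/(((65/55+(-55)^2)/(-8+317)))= 1123215/687952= 1.63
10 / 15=2 / 3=0.67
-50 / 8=-25 / 4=-6.25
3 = 3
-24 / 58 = -12 / 29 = -0.41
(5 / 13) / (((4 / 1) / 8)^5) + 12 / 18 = 506 / 39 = 12.97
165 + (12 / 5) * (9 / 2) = 879 / 5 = 175.80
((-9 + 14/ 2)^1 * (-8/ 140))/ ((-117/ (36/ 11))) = -16/ 5005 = -0.00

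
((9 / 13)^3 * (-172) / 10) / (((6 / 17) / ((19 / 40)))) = -3375027 / 439400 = -7.68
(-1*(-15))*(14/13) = 210/13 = 16.15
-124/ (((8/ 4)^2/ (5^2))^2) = -19375/ 4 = -4843.75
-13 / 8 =-1.62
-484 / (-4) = 121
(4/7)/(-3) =-4/21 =-0.19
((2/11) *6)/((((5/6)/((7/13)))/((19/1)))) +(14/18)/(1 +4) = 17437/1287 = 13.55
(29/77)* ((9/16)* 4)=261/308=0.85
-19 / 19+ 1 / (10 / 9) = -1 / 10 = -0.10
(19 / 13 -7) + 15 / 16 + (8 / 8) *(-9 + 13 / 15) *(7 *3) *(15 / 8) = -67569 / 208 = -324.85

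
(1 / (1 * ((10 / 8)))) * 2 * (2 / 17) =16 / 85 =0.19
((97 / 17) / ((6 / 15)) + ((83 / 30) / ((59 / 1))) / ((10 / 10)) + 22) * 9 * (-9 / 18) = -819462 / 5015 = -163.40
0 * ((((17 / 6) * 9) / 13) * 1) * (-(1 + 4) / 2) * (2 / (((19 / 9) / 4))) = 0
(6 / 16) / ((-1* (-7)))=3 / 56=0.05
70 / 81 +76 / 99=1454 / 891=1.63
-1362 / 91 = -14.97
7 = 7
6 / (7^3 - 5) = 3 / 169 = 0.02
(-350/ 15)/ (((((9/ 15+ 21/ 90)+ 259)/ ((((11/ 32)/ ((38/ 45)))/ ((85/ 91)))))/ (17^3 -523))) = -692116425/ 4028456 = -171.81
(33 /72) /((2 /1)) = 11 /48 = 0.23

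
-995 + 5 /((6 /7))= -5935 /6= -989.17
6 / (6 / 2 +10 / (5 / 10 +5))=66 / 53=1.25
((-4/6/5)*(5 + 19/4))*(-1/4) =13/40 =0.32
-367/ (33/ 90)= -1000.91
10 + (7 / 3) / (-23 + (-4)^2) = 29 / 3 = 9.67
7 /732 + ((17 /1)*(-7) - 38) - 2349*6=-10431725 /732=-14250.99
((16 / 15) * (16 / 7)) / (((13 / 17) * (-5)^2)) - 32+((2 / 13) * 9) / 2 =-1064023 / 34125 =-31.18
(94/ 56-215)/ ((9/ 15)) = -9955/ 28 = -355.54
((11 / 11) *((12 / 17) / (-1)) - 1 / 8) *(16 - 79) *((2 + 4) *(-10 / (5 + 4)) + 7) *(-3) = -7119 / 136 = -52.35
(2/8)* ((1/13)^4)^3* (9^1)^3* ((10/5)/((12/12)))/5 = 729/232980851224810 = 0.00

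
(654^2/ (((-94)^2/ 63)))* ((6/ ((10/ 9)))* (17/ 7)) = 441723699/ 11045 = 39993.09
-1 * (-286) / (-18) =-143 / 9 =-15.89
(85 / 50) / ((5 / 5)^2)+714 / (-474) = 153 / 790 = 0.19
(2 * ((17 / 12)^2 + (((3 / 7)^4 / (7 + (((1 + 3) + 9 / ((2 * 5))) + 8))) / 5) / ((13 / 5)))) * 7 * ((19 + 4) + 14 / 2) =8976037415 / 10648092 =842.97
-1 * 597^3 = -212776173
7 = 7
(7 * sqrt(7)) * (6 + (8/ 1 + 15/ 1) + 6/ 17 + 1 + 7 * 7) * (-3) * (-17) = 28329 * sqrt(7) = 74951.49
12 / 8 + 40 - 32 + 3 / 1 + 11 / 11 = 27 / 2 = 13.50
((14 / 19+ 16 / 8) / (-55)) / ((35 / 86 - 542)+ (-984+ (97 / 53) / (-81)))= 19198296 / 588600675575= 0.00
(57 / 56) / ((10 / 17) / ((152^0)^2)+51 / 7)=0.13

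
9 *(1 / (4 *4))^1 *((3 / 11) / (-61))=-0.00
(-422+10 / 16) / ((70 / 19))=-114.37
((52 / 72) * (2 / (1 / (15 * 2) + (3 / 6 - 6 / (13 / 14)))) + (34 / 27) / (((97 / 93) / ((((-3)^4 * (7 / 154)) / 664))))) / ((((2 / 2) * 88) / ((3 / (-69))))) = 145555909 / 1243260410304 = 0.00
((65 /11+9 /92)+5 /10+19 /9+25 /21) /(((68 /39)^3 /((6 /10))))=12365065323 /11137181440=1.11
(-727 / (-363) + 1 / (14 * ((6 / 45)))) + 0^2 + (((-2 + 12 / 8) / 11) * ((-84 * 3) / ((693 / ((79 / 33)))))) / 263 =24882239 / 9801484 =2.54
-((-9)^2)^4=-43046721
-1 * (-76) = 76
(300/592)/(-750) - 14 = -14.00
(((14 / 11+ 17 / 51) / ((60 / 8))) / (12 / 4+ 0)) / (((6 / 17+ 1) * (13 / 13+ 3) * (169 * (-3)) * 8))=-901 / 277065360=-0.00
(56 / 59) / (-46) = -28 / 1357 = -0.02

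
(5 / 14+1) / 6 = 19 / 84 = 0.23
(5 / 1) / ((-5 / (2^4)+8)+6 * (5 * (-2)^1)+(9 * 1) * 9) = 80 / 459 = 0.17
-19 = -19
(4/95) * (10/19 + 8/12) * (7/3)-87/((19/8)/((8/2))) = -2378416/16245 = -146.41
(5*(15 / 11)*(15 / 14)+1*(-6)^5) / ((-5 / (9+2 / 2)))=1196379 / 77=15537.39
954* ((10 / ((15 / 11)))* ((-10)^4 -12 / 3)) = 69932016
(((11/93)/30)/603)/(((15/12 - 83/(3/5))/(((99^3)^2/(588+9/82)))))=-20968273944684/274614449375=-76.36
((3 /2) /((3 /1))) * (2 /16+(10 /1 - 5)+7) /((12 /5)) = 485 /192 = 2.53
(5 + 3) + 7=15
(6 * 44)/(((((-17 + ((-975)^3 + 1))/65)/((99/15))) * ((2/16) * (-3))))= 302016/926859391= 0.00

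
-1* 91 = -91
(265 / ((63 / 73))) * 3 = 19345 / 21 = 921.19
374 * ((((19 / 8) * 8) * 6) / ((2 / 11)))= 234498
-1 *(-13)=13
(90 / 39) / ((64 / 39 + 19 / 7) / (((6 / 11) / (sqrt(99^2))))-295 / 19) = 7980 / 2679821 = 0.00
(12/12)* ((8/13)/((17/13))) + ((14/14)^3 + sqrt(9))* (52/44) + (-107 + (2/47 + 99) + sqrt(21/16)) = -24254/8789 + sqrt(21)/4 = -1.61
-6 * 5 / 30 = -1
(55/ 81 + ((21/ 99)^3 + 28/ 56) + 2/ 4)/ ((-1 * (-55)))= 36409/ 1185921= 0.03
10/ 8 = 5/ 4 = 1.25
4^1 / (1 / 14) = 56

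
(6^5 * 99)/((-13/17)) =-13087008/13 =-1006692.92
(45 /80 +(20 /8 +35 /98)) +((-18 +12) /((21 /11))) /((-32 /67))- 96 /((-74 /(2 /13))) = 4906 /481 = 10.20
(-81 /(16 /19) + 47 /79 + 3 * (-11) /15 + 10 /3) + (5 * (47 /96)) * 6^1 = -189059 /2370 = -79.77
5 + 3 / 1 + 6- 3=11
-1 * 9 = -9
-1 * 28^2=-784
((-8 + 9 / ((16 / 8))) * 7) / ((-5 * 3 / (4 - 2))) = 49 / 15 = 3.27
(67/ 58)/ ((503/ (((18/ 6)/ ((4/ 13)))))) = 0.02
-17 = -17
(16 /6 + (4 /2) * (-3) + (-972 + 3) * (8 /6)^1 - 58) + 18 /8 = -16213 /12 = -1351.08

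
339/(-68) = -339/68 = -4.99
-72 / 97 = -0.74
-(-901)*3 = 2703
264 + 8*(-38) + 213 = 173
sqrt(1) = 1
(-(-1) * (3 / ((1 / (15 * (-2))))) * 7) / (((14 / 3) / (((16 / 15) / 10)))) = -72 / 5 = -14.40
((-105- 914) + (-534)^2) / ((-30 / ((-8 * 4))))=4546192 / 15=303079.47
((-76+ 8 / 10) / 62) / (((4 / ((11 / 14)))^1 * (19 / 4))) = -1034 / 20615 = -0.05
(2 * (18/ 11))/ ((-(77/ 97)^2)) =-338724/ 65219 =-5.19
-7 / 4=-1.75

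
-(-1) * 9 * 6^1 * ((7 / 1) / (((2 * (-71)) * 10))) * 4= -1.06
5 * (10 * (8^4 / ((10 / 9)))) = 184320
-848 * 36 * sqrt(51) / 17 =-30528 * sqrt(51) / 17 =-12824.33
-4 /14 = -2 /7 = -0.29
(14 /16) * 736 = 644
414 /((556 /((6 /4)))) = 621 /556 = 1.12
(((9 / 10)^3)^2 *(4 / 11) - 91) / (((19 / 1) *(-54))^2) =-249718559 / 2894859000000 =-0.00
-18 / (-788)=9 / 394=0.02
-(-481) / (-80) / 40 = -481 / 3200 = -0.15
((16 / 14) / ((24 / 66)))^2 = 484 / 49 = 9.88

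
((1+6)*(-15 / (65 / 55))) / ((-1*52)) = 1155 / 676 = 1.71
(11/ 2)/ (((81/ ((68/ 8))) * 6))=187/ 1944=0.10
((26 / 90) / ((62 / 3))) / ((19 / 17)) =221 / 17670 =0.01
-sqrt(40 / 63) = -2 * sqrt(70) / 21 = -0.80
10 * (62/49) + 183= 195.65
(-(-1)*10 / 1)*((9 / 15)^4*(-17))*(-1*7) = 19278 / 125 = 154.22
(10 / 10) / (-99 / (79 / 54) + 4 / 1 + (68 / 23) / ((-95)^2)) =-16398425 / 1044096878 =-0.02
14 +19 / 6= 103 / 6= 17.17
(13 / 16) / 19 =13 / 304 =0.04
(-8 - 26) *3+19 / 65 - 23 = -8106 / 65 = -124.71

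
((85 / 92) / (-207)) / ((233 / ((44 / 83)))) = -935 / 92072979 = -0.00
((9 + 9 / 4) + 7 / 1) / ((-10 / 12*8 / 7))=-1533 / 80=-19.16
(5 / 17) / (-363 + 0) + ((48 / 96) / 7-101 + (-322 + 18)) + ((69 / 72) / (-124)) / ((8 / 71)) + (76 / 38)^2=-137466672991 / 342811392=-401.00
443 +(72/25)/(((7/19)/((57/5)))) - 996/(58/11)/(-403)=5446272137/10226125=532.58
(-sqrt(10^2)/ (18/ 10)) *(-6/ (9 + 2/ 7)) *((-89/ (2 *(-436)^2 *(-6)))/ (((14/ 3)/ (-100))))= -11125/ 3706872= -0.00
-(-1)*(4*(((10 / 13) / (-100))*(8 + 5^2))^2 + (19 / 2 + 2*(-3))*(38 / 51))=617464 / 215475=2.87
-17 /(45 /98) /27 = -1666 /1215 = -1.37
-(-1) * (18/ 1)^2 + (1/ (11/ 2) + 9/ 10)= 35759/ 110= 325.08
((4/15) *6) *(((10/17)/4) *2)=0.47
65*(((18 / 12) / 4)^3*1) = 1755 / 512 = 3.43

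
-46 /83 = -0.55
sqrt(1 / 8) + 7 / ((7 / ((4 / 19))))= 4 / 19 + sqrt(2) / 4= 0.56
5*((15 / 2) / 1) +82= 239 / 2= 119.50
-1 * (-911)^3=756058031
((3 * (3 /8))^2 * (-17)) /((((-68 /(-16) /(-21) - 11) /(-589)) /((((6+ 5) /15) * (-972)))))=15175612683 /18820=806355.62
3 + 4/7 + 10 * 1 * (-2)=-115/7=-16.43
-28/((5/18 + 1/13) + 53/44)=-144144/8027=-17.96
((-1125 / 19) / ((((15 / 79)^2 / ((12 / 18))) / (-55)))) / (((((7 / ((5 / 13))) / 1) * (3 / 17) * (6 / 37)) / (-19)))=-5397684875 / 2457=-2196859.94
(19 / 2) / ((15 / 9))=57 / 10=5.70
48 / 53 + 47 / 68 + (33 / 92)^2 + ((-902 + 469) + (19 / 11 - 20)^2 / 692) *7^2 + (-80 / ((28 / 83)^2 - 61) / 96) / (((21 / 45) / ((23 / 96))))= -23838585295710517015273 / 1124905972483605312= -21191.62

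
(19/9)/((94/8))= 76/423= 0.18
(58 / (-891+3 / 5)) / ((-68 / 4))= 145 / 37842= 0.00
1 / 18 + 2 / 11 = 47 / 198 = 0.24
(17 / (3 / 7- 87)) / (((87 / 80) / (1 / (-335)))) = 952 / 1766187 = 0.00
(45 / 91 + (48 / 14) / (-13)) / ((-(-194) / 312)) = 36 / 97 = 0.37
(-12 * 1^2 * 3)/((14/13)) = -234/7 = -33.43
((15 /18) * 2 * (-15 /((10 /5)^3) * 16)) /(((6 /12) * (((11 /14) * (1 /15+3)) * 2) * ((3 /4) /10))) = -70000 /253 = -276.68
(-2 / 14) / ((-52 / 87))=0.24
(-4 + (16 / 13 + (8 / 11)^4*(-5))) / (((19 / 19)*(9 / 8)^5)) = -25995378688 / 11238973317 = -2.31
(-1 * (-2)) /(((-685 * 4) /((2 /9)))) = -1 /6165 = -0.00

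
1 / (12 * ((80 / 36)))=0.04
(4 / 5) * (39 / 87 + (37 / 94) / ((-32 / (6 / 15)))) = 96687 / 272600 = 0.35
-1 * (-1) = 1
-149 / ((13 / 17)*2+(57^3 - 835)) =-2533 / 3134112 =-0.00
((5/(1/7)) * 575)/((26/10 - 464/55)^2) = 60878125/103041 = 590.81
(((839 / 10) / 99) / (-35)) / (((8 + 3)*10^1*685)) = -0.00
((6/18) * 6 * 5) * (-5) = -50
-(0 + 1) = -1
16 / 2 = 8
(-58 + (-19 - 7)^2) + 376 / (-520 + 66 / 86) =13781918 / 22327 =617.28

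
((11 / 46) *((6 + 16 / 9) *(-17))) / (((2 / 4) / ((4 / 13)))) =-52360 / 2691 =-19.46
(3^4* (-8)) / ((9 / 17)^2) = -2312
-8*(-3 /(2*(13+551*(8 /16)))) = 24 /577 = 0.04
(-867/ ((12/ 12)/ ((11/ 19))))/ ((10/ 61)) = -581757/ 190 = -3061.88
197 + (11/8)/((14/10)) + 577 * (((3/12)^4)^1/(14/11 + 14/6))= 6050369/30464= 198.61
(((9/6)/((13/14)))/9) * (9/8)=21/104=0.20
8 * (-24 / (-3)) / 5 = 64 / 5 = 12.80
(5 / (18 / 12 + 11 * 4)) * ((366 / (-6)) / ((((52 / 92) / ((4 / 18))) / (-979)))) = 27470740 / 10647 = 2580.14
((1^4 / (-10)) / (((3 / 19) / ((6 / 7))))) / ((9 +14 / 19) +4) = -361 / 9135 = -0.04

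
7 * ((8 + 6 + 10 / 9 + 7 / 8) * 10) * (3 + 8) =443135 / 36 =12309.31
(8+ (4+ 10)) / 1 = 22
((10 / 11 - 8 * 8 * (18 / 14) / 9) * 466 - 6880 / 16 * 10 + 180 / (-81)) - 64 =-5684788 / 693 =-8203.16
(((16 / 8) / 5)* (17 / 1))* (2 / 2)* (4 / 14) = 68 / 35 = 1.94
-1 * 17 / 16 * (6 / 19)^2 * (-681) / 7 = 104193 / 10108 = 10.31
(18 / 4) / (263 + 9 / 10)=0.02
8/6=4/3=1.33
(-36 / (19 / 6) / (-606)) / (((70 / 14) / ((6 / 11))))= 216 / 105545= 0.00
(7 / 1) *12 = 84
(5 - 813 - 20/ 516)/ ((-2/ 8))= 416948/ 129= 3232.16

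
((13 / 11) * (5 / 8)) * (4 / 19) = 65 / 418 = 0.16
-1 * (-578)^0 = -1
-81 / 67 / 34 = -81 / 2278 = -0.04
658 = 658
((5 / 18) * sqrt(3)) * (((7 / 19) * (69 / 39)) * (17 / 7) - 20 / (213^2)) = 88671695 * sqrt(3) / 201710574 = 0.76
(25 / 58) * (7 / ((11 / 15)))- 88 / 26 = 0.73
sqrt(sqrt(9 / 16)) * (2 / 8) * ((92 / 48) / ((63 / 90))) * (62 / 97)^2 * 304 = 8399140 * sqrt(3) / 197589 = 73.63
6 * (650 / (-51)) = -1300 / 17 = -76.47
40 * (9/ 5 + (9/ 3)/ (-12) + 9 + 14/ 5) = 534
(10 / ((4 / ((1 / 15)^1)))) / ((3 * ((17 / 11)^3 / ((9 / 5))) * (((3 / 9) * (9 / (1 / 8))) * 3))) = 1331 / 3537360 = 0.00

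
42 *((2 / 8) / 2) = 21 / 4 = 5.25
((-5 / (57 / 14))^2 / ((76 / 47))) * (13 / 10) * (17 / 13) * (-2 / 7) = -0.45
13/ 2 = 6.50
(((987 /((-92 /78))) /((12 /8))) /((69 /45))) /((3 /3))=-192465 /529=-363.83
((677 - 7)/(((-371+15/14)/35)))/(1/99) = -32501700/5179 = -6275.67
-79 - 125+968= 764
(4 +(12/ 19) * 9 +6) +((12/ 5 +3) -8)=13.08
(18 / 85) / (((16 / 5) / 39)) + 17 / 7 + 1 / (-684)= 815261 / 162792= 5.01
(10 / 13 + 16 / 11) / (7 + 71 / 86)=27348 / 96239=0.28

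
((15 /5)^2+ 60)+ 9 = 78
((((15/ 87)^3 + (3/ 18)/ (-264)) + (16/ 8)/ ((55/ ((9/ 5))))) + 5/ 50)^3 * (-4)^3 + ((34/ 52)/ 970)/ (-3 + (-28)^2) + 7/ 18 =94196381212933470127932763663/ 1260262460721184908534261000000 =0.07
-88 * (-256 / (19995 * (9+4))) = 22528 / 259935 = 0.09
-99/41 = -2.41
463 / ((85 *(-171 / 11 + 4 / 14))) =-35651 / 99875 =-0.36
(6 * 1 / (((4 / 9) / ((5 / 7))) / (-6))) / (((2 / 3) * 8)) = -1215 / 112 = -10.85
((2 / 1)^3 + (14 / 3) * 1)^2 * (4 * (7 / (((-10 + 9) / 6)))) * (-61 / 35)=46978.13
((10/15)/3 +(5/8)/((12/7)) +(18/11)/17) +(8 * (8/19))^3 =14370349297/369398304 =38.90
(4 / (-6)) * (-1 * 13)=26 / 3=8.67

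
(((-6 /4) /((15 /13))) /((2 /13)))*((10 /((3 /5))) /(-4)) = 845 /24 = 35.21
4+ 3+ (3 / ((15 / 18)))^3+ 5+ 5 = 7957 / 125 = 63.66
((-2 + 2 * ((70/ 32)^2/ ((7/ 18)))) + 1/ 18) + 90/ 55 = 24.30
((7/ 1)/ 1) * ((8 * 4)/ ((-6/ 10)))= -1120/ 3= -373.33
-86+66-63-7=-90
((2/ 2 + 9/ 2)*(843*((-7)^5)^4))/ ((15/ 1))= 246637895125918695091/ 10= 24663789512591869509.10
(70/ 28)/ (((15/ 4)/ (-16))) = -32/ 3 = -10.67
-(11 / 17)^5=-161051 / 1419857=-0.11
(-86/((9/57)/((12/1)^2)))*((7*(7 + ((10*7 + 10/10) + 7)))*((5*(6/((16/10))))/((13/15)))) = -13125105000/13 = -1009623461.54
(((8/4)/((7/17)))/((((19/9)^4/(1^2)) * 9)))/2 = 12393/912247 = 0.01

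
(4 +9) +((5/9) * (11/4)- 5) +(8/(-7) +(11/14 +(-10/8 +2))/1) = 625/63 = 9.92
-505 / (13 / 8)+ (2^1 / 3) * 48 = -3624 / 13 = -278.77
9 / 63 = 1 / 7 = 0.14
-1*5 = -5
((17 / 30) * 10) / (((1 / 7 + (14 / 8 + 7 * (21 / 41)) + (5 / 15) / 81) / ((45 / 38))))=7113582 / 5811625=1.22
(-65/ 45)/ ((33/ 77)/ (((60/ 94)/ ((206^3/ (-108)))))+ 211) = 1365/ 51158774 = 0.00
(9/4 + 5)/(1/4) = 29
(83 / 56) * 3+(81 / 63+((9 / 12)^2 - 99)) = -10383 / 112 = -92.71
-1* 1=-1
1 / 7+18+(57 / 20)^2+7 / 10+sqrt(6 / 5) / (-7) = 75503 / 2800 - sqrt(30) / 35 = 26.81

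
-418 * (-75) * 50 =1567500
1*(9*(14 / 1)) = 126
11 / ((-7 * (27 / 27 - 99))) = 11 / 686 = 0.02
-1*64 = -64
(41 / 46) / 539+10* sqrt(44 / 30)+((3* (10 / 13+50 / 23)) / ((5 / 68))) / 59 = 38735959 / 19016998+2* sqrt(330) / 3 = 14.15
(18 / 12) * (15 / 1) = 45 / 2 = 22.50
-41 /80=-0.51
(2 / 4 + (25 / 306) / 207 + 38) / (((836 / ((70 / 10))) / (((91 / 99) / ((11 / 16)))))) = 3106893608 / 7208351271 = 0.43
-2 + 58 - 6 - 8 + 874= 916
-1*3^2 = -9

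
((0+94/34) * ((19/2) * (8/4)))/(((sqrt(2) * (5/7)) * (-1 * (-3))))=6251 * sqrt(2)/510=17.33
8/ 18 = 0.44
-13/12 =-1.08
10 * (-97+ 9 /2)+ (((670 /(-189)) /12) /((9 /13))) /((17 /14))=-11467880 /12393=-925.35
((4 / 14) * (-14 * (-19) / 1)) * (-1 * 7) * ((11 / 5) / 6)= -2926 / 15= -195.07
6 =6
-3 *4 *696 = -8352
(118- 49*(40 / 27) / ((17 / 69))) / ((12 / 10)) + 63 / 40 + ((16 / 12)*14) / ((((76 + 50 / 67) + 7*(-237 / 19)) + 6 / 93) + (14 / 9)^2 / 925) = -84039483689276341 / 570134885283720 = -147.40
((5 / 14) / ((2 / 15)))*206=7725 / 14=551.79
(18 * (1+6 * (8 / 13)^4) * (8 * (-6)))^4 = 4442660184495529485193656139776 / 665416609183179841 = 6676509307378.18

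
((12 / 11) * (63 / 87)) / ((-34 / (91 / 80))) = -5733 / 216920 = -0.03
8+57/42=131/14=9.36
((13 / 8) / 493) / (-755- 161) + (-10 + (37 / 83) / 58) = -2996240743 / 299854432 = -9.99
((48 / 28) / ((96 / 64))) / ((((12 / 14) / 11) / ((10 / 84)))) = 1.75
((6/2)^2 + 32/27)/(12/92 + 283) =575/15984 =0.04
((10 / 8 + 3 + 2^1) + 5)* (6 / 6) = 11.25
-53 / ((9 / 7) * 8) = -371 / 72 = -5.15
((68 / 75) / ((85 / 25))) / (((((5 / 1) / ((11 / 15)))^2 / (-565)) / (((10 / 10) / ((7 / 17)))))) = -929764 / 118125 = -7.87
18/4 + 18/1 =45/2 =22.50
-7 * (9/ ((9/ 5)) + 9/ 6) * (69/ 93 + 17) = -25025/ 31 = -807.26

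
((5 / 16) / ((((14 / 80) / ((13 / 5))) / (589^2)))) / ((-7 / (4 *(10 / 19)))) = -23736700 / 49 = -484422.45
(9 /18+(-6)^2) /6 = 73 /12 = 6.08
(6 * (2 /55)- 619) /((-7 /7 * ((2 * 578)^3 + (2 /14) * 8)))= 238231 /594749700600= 0.00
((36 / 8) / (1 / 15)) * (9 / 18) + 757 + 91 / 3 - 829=-95 / 12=-7.92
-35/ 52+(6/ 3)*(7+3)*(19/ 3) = 19655/ 156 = 125.99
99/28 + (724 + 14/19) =387441/532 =728.27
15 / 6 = 5 / 2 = 2.50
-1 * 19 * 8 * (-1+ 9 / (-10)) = 1444 / 5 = 288.80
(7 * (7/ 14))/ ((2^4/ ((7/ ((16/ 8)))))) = 49/ 64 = 0.77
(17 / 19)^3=4913 / 6859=0.72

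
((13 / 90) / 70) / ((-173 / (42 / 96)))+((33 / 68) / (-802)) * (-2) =20463779 / 16982510400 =0.00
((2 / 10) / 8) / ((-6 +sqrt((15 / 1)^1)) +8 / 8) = -1 / 80 - sqrt(15) / 400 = -0.02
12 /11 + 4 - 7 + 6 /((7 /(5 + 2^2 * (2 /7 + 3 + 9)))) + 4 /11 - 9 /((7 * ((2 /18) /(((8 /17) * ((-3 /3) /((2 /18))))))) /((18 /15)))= 4749769 /45815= 103.67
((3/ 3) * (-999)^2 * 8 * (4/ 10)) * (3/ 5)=47904048/ 25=1916161.92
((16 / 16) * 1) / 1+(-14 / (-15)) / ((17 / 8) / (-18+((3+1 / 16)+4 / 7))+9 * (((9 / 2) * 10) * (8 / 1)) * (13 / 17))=508444226 / 508252755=1.00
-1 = -1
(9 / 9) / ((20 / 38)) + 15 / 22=142 / 55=2.58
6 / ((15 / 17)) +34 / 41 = 1564 / 205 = 7.63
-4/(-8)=1/2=0.50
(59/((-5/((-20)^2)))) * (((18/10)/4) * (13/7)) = -27612/7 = -3944.57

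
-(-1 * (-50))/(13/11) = -550/13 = -42.31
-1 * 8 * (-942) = 7536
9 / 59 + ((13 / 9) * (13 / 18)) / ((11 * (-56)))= 888157 / 5887728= 0.15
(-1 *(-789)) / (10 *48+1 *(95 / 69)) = 1.64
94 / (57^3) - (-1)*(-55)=-10185521 / 185193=-55.00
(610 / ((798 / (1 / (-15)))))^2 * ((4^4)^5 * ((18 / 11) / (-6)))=-4091282766954496 / 5253633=-778753058.49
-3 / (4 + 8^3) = -1 / 172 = -0.01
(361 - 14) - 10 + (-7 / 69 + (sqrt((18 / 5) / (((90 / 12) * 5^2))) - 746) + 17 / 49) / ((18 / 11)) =-3613105 / 30429 + 11 * sqrt(3) / 225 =-118.65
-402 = -402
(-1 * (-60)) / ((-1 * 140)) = -3 / 7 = -0.43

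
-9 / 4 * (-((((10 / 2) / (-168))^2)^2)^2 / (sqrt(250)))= 15625 * sqrt(10) / 564055361099661312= 0.00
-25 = -25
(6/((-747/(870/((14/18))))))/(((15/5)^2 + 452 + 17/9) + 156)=-4698/323617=-0.01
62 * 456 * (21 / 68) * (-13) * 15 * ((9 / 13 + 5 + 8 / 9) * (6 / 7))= -163270800 / 17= -9604164.71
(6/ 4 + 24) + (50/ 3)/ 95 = 2927/ 114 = 25.68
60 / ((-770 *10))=-3 / 385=-0.01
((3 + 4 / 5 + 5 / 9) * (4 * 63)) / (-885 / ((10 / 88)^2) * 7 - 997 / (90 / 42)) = -2352 / 1029013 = -0.00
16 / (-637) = -16 / 637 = -0.03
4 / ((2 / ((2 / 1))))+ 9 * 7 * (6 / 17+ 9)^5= 6402160481765 / 1419857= 4509017.80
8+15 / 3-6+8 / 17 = 127 / 17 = 7.47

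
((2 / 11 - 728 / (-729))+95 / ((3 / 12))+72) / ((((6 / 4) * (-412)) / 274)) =-497865398 / 2477871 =-200.92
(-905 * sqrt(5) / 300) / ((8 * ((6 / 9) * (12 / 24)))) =-2.53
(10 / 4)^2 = 25 / 4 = 6.25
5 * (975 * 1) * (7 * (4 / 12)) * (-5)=-56875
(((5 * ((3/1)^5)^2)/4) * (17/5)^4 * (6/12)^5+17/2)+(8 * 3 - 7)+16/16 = 4932255529/16000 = 308265.97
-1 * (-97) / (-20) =-97 / 20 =-4.85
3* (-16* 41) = -1968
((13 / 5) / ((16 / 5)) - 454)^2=52577001 / 256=205378.91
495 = 495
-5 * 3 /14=-15 /14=-1.07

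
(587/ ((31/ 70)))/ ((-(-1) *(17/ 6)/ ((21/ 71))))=5177340/ 37417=138.37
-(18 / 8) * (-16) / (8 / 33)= 297 / 2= 148.50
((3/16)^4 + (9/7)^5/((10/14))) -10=-5.08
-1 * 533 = -533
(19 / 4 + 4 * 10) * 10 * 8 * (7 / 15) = 5012 / 3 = 1670.67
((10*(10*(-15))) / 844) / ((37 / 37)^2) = -375 / 211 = -1.78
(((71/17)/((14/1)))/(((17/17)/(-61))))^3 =-81238996691/13481272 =-6026.06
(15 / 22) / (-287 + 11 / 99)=-135 / 56804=-0.00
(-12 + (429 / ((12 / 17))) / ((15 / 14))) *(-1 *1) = -16657 / 30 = -555.23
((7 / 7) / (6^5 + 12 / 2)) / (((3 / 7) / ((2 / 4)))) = 7 / 46692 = 0.00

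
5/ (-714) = -5/ 714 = -0.01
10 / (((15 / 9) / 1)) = 6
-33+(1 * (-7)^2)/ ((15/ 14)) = 191/ 15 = 12.73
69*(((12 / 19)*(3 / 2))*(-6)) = -7452 / 19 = -392.21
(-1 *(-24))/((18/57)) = 76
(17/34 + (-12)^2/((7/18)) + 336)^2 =97911025/196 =499546.05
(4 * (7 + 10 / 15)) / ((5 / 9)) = 55.20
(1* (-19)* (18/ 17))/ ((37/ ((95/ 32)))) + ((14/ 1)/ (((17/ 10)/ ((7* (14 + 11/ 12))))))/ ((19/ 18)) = 155464305/ 191216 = 813.03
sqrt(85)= 9.22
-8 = -8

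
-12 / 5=-2.40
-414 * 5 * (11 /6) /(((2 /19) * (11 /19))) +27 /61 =-7597191 /122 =-62272.06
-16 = -16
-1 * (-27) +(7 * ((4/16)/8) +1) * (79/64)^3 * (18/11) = 1418764977/46137344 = 30.75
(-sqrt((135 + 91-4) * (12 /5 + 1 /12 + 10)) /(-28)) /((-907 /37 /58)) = -4.45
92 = 92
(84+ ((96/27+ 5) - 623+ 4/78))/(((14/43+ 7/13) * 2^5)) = -333551/17388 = -19.18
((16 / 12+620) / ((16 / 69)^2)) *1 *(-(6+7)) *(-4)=4807023 / 8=600877.88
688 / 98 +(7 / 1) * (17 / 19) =12367 / 931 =13.28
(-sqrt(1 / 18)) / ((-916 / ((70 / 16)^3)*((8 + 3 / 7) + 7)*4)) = 300125*sqrt(2) / 1215627264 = 0.00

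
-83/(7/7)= -83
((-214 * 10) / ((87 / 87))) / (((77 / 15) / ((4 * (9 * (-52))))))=60091200 / 77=780405.19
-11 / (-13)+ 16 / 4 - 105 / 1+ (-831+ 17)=-11884 / 13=-914.15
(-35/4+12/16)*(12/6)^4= -128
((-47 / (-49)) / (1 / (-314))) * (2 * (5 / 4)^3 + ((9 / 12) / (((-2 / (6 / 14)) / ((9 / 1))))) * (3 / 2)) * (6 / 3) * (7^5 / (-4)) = 4395347.47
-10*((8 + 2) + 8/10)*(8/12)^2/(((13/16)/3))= -177.23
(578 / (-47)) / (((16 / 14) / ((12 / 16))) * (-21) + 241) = -0.06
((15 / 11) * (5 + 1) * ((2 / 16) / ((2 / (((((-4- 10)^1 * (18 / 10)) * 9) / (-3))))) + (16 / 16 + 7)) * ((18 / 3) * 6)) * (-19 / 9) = -7912.64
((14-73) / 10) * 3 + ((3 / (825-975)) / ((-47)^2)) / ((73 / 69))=-71356257 / 4031425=-17.70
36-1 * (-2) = 38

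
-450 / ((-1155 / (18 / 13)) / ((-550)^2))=14850000 / 91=163186.81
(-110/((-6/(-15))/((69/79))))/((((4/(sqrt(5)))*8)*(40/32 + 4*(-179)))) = 6325*sqrt(5)/602296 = 0.02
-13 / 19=-0.68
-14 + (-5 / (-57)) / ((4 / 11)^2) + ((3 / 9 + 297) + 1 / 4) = 86411 / 304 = 284.25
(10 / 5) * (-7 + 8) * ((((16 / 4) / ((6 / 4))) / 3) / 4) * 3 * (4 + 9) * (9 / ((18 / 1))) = 26 / 3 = 8.67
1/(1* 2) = 1/2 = 0.50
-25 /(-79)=25 /79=0.32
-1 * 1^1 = -1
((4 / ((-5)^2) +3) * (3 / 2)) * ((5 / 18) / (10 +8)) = 0.07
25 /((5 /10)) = 50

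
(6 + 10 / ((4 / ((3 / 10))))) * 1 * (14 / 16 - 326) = -70227 / 32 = -2194.59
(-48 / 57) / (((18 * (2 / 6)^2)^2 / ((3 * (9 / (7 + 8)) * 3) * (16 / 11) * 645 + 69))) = -11892 / 11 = -1081.09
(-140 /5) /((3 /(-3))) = 28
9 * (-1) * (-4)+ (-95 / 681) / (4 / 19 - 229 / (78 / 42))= 36.00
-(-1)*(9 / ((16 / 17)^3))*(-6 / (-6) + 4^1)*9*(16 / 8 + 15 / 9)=7295805 / 4096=1781.20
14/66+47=1558/33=47.21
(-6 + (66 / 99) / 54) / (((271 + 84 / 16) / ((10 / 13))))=-3880 / 232713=-0.02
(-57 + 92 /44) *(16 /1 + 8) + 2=-14474 /11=-1315.82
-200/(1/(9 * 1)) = -1800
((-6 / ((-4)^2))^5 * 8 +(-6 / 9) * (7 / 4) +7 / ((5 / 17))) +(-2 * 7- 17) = -517693 / 61440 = -8.43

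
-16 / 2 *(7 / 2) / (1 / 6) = -168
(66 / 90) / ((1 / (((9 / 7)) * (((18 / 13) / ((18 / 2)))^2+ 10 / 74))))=32769 / 218855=0.15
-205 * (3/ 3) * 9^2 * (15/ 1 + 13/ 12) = -1068255/ 4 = -267063.75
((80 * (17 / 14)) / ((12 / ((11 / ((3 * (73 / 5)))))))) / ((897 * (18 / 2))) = 9350 / 37127727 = 0.00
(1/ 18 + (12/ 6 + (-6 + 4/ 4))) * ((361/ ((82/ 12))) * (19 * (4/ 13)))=-1454108/ 1599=-909.39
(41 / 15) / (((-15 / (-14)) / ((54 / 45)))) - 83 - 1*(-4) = -28477 / 375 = -75.94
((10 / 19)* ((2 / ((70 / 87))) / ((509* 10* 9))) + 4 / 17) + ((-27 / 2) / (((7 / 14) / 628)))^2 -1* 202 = 4963135301084803 / 17262735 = 287505734.24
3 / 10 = 0.30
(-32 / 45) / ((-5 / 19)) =608 / 225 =2.70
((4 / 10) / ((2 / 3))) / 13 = 3 / 65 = 0.05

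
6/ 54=1/ 9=0.11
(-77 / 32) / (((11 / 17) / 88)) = -327.25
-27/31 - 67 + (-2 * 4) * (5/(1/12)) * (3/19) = -84616/589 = -143.66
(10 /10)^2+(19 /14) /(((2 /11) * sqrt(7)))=1+209 * sqrt(7) /196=3.82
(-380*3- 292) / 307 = -1432 / 307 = -4.66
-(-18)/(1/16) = 288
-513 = -513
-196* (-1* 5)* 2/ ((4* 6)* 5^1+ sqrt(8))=4200/ 257 - 70* sqrt(2)/ 257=15.96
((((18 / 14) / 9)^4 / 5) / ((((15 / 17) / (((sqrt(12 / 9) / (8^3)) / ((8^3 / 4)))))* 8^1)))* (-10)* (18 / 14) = -0.00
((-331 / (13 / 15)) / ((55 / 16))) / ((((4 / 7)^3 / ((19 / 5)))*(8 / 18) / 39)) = -174727287 / 880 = -198553.74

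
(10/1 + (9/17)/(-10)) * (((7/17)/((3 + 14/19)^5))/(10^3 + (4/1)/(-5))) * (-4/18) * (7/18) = -205167087041/422014167136569528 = -0.00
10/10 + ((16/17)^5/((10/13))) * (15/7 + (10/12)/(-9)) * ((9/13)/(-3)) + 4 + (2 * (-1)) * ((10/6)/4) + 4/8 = 376805638/89450991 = 4.21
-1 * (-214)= 214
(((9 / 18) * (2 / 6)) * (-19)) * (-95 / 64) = 1805 / 384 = 4.70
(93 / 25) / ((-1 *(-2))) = 93 / 50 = 1.86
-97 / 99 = -0.98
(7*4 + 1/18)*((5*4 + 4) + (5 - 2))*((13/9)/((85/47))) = 61711/102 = 605.01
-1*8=-8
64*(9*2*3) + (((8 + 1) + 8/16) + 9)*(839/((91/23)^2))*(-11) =-7450.85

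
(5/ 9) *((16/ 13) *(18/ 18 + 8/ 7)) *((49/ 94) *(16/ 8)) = 2800/ 1833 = 1.53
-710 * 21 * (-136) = 2027760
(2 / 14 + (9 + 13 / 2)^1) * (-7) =-219 / 2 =-109.50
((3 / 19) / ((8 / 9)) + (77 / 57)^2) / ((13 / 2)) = 52049 / 168948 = 0.31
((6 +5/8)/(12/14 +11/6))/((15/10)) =371/226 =1.64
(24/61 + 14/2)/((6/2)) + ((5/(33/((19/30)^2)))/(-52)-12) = -179687221/18841680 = -9.54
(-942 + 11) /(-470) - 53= -51.02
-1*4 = -4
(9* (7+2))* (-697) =-56457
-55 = -55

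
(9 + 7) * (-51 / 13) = -816 / 13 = -62.77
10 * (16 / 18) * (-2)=-160 / 9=-17.78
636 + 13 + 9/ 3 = 652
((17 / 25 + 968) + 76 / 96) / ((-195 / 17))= -84.52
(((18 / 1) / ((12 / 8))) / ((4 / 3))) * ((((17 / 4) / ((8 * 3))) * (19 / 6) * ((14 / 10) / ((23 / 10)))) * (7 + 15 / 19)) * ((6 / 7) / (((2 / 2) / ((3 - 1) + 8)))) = 9435 / 46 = 205.11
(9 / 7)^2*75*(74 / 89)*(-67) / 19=-30119850 / 82859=-363.51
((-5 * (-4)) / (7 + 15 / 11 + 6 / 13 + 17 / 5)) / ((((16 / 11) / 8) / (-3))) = -235950 / 8741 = -26.99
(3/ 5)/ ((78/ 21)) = 21/ 130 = 0.16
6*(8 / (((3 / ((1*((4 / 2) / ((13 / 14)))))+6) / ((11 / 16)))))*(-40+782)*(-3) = -228536 / 23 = -9936.35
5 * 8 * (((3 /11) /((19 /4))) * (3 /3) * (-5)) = -2400 /209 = -11.48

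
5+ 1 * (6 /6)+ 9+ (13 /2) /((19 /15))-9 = 423 /38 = 11.13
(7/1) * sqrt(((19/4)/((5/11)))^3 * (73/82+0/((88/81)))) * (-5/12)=-1463 * sqrt(6255370)/39360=-92.96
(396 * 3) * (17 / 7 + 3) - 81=6368.14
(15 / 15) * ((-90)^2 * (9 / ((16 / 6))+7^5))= 272328075 / 2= 136164037.50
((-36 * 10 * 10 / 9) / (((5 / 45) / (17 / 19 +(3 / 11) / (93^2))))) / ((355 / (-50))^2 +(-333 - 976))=21565600000 / 8426218097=2.56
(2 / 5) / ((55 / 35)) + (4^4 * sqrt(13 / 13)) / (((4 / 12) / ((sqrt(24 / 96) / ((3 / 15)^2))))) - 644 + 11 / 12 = 5911733 / 660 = 8957.17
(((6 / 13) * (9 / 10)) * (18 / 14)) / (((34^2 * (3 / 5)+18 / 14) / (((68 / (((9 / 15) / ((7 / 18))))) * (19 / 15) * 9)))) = 40698 / 105391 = 0.39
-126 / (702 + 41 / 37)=-4662 / 26015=-0.18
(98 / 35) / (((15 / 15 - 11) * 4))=-0.07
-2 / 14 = -1 / 7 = -0.14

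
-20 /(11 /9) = -180 /11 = -16.36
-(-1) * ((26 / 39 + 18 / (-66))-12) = -383 / 33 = -11.61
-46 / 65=-0.71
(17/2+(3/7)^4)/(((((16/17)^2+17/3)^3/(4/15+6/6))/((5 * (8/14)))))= 17804401920918/162185105236973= 0.11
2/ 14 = 1/ 7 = 0.14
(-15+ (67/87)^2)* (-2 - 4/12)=763322/22707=33.62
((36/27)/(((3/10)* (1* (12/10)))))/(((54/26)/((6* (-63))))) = -18200/27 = -674.07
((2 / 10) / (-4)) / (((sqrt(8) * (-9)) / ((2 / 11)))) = sqrt(2) / 3960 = 0.00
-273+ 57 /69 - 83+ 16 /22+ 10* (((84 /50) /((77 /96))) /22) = -4918877 /13915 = -353.49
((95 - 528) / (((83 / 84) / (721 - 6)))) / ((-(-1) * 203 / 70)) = -260059800 / 2407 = -108043.12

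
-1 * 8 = -8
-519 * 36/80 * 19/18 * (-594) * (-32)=-23429736/5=-4685947.20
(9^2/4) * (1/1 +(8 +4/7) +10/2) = 4131/14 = 295.07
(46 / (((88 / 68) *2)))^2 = 152881 / 484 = 315.87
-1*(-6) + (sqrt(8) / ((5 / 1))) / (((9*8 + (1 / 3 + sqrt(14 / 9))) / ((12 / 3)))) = -48*sqrt(7) / 235375 + 744*sqrt(2) / 33625 + 6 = 6.03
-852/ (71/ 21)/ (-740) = 63/ 185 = 0.34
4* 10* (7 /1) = 280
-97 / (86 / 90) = -101.51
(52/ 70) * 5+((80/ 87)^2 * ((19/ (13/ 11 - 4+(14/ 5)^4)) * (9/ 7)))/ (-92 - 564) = 361419865706/ 97319415767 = 3.71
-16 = -16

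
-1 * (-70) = 70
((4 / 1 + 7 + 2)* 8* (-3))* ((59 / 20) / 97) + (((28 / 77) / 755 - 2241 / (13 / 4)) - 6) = -7383465512 / 10472605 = -705.03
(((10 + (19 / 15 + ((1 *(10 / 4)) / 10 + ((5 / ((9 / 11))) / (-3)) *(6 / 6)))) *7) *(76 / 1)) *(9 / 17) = 680827 / 255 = 2669.91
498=498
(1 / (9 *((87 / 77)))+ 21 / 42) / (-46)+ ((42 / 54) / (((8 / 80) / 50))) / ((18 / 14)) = 65363189 / 216108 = 302.46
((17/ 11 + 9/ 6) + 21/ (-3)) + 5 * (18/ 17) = 501/ 374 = 1.34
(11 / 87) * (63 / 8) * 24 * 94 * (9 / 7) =83754 / 29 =2888.07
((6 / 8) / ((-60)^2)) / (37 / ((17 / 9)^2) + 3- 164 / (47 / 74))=-13583 / 15963340800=-0.00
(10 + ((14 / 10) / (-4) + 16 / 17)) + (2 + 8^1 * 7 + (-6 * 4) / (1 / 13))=-243.41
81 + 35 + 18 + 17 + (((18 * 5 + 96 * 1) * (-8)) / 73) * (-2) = 13999 / 73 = 191.77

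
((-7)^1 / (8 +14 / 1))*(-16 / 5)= 56 / 55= 1.02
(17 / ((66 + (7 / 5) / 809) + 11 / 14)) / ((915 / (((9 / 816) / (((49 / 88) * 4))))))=8899 / 6459951484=0.00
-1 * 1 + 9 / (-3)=-4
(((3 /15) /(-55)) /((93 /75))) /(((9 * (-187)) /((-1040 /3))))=-1040 /1721709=-0.00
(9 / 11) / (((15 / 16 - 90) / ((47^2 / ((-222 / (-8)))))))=-141376 / 193325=-0.73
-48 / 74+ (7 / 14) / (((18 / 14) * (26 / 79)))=9229 / 17316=0.53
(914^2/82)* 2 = 835396/41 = 20375.51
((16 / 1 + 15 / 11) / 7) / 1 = 191 / 77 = 2.48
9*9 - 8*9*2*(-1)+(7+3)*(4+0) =265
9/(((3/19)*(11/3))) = 171/11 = 15.55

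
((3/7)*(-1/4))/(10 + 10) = -3/560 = -0.01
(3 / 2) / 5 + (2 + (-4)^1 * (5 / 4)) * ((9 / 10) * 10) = -267 / 10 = -26.70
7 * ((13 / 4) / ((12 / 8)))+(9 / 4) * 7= 371 / 12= 30.92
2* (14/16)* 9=63/4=15.75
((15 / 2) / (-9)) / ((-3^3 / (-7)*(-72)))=35 / 11664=0.00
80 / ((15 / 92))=1472 / 3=490.67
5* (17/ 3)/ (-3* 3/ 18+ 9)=10/ 3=3.33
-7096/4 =-1774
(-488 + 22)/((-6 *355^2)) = 233/378075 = 0.00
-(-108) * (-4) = -432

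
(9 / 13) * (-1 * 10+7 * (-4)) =-342 / 13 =-26.31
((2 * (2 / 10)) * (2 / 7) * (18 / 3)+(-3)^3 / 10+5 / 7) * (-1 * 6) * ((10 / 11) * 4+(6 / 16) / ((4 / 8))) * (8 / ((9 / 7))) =35126 / 165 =212.88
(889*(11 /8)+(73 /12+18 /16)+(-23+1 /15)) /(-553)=-24133 /11060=-2.18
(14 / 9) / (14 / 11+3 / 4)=616 / 801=0.77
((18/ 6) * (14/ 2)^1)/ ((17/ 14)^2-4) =-1372/ 165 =-8.32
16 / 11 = 1.45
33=33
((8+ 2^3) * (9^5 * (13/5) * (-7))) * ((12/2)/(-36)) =14329224/5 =2865844.80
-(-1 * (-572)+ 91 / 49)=-4017 / 7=-573.86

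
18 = 18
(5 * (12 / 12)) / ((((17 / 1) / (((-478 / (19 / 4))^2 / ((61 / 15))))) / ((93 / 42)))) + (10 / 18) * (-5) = 38182709125 / 23584491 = 1618.98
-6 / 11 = -0.55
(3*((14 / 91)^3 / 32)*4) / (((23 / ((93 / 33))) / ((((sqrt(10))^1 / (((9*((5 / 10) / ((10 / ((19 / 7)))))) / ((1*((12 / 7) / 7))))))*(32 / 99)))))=79360*sqrt(10) / 7318758447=0.00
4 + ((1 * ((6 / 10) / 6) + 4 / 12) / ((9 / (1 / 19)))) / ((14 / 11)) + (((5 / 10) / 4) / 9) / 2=1151687 / 287280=4.01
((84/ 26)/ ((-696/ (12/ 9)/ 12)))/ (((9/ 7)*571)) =-196/ 1937403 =-0.00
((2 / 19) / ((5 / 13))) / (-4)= -13 / 190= -0.07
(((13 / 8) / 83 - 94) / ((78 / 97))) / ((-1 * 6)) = 19.48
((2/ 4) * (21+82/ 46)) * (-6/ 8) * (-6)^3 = 42444/ 23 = 1845.39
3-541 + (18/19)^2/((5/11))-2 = -971136/1805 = -538.03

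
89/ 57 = 1.56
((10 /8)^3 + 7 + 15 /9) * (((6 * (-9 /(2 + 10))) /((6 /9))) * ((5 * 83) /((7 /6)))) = -22846995 /896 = -25498.88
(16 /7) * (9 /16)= 9 /7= 1.29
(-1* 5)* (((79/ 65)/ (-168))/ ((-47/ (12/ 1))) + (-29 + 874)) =-36140729/ 8554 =-4225.01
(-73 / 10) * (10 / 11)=-6.64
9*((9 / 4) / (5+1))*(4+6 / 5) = 351 / 20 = 17.55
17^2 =289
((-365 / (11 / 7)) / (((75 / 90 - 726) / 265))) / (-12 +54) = 2.02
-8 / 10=-0.80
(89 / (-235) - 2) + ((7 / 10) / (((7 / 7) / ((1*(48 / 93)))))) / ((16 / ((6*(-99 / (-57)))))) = -59336 / 27683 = -2.14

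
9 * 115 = 1035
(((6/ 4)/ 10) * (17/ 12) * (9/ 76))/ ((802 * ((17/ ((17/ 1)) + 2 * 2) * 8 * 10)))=153/ 1950464000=0.00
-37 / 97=-0.38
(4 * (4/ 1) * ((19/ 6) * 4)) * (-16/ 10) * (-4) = 19456/ 15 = 1297.07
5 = 5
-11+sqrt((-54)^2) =43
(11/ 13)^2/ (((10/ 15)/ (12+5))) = 6171/ 338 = 18.26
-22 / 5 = -4.40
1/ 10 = 0.10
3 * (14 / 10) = 21 / 5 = 4.20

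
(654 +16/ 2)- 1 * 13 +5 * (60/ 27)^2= 54569/ 81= 673.69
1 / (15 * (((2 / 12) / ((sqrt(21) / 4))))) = sqrt(21) / 10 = 0.46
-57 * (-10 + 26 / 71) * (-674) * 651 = -17106920712 / 71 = -240942545.24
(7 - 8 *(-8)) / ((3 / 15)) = 355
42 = 42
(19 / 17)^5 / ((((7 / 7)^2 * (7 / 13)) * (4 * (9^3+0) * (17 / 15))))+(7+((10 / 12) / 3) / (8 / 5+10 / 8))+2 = 28390866682061 / 3120408370044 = 9.10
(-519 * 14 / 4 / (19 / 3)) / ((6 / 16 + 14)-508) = 43596 / 75031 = 0.58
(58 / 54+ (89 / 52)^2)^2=85429352089 / 5330168064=16.03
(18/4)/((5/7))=63/10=6.30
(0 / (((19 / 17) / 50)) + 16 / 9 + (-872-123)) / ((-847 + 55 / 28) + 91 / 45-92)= 1251460 / 1178117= 1.06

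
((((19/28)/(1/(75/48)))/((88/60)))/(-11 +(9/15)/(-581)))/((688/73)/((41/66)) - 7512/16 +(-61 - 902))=155261875/3348764901504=0.00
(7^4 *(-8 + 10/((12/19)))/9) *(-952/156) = -13428793/1053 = -12752.89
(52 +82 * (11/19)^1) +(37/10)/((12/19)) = 240157/2280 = 105.33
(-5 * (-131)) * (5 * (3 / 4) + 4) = 20305 / 4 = 5076.25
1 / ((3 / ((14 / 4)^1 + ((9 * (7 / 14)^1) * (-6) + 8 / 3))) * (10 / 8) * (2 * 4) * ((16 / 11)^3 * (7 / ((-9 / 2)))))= 33275 / 229376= 0.15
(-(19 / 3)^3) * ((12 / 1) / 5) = -27436 / 45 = -609.69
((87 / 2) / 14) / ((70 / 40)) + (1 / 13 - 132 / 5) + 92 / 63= -661796 / 28665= -23.09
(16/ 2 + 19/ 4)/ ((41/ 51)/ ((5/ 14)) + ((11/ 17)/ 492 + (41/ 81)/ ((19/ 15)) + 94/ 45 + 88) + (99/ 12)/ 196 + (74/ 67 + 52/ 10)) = 1197350218260/ 9305276623043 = 0.13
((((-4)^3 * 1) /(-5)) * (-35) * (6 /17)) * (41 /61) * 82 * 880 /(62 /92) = -365820026880 /32147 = -11379600.80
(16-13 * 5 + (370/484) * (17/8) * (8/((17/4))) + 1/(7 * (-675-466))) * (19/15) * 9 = -2530791678/4832135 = -523.74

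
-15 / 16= -0.94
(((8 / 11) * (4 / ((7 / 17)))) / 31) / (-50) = -272 / 59675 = -0.00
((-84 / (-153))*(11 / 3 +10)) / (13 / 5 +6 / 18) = 1435 / 561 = 2.56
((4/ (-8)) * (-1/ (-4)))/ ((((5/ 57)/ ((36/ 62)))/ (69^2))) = -2442393/ 620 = -3939.34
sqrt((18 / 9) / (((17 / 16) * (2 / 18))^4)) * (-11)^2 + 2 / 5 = 2 / 5 + 2509056 * sqrt(2) / 289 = 12278.40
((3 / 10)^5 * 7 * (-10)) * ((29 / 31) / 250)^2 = -1430541 / 600625000000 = -0.00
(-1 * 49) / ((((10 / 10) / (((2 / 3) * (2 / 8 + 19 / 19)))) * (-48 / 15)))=1225 / 96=12.76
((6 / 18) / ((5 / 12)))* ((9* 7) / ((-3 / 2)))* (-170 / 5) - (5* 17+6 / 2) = 5272 / 5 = 1054.40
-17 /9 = -1.89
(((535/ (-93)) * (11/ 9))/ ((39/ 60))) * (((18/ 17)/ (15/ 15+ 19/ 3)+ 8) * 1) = -16296100/ 184977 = -88.10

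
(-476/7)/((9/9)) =-68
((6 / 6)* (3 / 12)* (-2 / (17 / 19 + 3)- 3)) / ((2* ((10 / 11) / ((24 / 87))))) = -143 / 1073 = -0.13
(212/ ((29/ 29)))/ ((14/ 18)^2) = 17172/ 49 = 350.45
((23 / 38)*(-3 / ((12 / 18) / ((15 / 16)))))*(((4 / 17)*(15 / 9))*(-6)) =15525 / 2584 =6.01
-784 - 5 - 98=-887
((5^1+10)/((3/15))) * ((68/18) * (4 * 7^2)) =166600/3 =55533.33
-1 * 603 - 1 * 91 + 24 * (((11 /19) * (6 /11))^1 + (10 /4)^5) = 125957 /76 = 1657.33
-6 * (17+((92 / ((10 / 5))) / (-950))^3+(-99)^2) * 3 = -18939842218494 / 107171875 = -176724.00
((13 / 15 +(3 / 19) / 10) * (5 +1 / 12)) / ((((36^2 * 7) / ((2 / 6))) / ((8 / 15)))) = 30683 / 349045200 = 0.00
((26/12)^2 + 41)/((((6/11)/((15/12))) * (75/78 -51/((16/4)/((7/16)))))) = -2352350/103707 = -22.68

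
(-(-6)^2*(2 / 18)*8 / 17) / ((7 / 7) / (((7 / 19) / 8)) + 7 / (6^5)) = -1741824 / 20094017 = -0.09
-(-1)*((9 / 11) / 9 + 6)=67 / 11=6.09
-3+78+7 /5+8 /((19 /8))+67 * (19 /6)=166403 /570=291.94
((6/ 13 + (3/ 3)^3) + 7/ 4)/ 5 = 167/ 260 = 0.64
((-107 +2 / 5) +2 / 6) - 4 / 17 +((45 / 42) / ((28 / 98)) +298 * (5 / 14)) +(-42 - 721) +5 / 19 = -102974111 / 135660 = -759.06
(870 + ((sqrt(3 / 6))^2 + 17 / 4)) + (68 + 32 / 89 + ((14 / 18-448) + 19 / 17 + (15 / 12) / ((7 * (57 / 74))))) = 3602104741 / 7244244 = 497.24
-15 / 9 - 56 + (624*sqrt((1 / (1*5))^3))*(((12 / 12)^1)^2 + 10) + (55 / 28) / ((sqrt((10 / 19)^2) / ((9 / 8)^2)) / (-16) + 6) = -44281801 / 772296 + 6864*sqrt(5) / 25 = 556.60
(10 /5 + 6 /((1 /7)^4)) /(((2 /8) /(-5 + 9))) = 230528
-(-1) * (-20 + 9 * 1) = -11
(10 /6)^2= 25 /9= 2.78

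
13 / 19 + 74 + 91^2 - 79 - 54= 156231 / 19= 8222.68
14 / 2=7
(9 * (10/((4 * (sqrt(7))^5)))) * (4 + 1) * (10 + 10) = 2250 * sqrt(7)/343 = 17.36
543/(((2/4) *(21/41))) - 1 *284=12854/7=1836.29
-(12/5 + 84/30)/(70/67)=-871/175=-4.98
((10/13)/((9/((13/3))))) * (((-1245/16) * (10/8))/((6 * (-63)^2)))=-10375/6858432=-0.00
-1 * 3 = -3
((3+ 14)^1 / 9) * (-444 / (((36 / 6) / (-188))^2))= -22231376 / 27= -823384.30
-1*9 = -9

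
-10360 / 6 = -5180 / 3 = -1726.67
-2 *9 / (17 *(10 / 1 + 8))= -0.06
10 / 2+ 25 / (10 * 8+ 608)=3465 / 688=5.04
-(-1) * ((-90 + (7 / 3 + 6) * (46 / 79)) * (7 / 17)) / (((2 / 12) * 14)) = -20180 / 1343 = -15.03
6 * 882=5292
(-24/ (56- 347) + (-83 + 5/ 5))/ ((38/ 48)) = -190704/ 1843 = -103.47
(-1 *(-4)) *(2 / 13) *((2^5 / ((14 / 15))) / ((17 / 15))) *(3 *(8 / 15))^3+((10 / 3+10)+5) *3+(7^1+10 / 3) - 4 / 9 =9825656 / 69615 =141.14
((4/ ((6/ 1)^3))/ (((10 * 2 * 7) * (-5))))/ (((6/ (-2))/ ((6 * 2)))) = 1/ 9450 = 0.00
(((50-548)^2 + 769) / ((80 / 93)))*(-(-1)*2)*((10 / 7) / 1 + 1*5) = 29746143 / 8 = 3718267.88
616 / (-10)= -308 / 5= -61.60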